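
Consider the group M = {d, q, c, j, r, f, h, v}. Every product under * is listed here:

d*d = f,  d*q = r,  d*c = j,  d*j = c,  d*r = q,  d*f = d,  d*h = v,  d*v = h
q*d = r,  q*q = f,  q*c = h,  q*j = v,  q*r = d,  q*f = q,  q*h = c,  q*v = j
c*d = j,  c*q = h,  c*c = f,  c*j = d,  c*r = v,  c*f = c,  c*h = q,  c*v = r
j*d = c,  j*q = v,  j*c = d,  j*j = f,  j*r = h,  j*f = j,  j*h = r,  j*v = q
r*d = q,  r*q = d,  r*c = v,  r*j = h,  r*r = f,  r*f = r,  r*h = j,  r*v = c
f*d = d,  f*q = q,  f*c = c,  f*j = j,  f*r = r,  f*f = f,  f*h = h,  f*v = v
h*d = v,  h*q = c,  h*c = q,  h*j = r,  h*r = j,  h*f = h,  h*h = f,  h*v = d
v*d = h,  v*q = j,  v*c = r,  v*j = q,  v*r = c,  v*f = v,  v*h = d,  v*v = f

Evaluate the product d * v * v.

d

d * v = h
h * v = d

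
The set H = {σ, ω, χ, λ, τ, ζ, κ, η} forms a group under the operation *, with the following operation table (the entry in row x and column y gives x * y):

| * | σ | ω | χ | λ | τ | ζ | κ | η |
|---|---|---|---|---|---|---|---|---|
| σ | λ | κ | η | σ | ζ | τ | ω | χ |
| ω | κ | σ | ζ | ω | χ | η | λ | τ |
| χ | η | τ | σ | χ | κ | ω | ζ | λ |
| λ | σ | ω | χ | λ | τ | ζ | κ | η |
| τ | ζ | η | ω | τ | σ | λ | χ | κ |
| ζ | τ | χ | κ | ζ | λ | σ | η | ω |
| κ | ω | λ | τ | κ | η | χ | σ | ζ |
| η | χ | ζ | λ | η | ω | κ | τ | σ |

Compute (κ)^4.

κ^1 = κ
κ^2 = κ * κ = σ
κ^3 = σ * κ = ω
κ^4 = ω * κ = λ
(Structurally, H here is isomorphic to the quaternion group Q_8.)

λ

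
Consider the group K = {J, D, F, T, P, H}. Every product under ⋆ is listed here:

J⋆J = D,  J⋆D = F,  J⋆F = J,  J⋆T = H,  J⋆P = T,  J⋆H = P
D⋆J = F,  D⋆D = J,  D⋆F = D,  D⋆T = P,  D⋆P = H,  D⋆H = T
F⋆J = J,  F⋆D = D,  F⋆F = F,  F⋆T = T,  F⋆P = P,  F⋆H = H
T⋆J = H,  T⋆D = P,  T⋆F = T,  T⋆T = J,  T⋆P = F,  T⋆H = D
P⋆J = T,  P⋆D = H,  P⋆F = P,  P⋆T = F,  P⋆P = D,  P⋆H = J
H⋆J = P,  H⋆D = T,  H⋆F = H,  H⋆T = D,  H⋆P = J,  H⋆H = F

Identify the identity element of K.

The identity e satisfies e ⋆ x = x for all x, so its row in the table reproduces the column headers.
Row F reads: J, D, F, T, P, H — exactly the header order. So F is the identity.

F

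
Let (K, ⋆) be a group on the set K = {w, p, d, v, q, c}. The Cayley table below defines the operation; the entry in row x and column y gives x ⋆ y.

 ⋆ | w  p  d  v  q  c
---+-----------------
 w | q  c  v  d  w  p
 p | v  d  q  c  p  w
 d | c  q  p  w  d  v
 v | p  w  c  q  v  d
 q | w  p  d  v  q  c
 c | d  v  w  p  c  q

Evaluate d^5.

p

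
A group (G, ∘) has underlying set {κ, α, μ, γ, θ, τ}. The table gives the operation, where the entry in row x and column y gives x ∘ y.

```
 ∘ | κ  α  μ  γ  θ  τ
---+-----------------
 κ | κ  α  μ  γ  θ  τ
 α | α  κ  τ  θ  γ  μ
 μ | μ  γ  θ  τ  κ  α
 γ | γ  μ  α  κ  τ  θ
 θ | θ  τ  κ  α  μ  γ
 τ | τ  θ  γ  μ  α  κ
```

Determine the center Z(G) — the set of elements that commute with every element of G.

{κ}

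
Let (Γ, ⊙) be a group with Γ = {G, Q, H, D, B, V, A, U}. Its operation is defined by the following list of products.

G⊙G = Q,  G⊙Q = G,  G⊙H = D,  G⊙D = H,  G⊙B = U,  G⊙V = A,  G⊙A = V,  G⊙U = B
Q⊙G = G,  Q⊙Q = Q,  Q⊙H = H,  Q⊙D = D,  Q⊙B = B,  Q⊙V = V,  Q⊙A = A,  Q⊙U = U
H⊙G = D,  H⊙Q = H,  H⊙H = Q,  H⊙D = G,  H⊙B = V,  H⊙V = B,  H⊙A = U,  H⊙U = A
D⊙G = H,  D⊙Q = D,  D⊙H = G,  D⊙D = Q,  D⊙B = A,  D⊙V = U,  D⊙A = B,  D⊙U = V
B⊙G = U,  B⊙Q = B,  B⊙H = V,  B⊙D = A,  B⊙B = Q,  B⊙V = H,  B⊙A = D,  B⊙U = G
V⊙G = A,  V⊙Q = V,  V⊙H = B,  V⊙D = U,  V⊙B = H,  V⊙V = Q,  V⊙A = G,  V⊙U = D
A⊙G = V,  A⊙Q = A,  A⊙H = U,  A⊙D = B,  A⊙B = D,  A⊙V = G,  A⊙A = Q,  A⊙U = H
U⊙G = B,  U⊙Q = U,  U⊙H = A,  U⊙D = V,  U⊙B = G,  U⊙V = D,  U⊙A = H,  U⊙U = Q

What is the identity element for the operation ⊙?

Q

The identity e satisfies e ⊙ x = x for all x, so its row in the table reproduces the column headers.
Row Q reads: G, Q, H, D, B, V, A, U — exactly the header order. So Q is the identity.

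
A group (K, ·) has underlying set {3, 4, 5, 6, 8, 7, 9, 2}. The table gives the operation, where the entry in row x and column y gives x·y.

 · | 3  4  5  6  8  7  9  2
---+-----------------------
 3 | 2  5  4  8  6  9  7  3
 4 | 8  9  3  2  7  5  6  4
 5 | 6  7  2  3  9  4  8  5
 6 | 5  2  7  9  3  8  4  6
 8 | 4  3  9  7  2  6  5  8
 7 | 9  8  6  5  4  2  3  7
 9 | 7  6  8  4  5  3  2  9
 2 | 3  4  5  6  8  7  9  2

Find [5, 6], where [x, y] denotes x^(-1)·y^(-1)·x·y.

9

Identity is 2; from the table 5^(-1) = 5 and 6^(-1) = 4.
5·4 = 7
7·5 = 6
6·6 = 9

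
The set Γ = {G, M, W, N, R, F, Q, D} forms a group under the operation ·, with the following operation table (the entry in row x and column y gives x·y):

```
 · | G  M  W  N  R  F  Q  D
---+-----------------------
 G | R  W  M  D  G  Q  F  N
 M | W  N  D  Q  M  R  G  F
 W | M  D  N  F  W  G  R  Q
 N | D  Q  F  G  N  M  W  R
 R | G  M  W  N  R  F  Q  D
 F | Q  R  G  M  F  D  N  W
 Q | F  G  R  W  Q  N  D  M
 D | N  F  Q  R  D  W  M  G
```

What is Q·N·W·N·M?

W

Q·N = W
W·W = N
N·N = G
G·M = W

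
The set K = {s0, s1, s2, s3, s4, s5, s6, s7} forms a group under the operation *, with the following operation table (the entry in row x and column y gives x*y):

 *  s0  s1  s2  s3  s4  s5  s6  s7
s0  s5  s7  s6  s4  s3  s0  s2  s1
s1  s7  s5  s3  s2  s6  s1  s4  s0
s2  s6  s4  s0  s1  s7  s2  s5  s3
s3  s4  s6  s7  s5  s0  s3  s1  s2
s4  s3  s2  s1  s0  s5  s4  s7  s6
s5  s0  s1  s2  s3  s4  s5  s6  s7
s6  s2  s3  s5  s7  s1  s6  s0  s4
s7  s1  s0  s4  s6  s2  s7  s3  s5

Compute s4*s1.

Read row s4, column s1: s4*s1 = s2.

s2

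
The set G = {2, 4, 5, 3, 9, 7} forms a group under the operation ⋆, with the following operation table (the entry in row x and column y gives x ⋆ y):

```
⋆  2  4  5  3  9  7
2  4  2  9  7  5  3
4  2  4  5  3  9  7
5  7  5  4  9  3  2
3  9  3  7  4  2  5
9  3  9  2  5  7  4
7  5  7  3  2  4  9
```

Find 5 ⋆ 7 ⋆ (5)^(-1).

9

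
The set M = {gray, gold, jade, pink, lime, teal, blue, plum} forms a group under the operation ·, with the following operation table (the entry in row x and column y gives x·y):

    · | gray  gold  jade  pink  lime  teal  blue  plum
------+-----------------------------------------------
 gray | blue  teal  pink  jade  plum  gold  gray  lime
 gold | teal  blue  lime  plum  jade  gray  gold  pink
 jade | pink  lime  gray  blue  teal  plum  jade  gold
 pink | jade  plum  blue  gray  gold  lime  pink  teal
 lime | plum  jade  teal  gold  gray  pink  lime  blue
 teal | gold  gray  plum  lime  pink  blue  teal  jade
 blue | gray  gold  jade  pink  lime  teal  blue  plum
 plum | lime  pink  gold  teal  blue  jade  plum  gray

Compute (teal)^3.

teal^1 = teal
teal^2 = teal·teal = blue
teal^3 = blue·teal = teal

teal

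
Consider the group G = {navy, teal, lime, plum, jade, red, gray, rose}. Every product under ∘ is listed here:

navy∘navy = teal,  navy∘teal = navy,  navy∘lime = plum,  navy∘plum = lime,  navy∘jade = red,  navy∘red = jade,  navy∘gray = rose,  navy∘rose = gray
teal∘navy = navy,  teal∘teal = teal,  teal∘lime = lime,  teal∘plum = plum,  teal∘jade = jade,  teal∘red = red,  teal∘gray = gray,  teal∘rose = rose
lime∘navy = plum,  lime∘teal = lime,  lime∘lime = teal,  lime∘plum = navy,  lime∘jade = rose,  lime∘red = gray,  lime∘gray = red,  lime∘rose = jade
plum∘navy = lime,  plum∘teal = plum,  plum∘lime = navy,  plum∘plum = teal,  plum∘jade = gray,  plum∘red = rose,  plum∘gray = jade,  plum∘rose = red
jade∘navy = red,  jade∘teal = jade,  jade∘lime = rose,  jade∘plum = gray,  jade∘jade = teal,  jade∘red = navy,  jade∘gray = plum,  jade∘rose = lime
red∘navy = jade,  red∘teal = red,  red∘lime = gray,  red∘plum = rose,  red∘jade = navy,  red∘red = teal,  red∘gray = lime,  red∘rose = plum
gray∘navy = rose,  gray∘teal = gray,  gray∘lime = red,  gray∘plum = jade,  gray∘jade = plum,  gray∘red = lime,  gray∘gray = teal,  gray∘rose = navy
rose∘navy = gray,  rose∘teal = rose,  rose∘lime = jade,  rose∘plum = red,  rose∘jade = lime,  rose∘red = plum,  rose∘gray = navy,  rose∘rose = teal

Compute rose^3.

rose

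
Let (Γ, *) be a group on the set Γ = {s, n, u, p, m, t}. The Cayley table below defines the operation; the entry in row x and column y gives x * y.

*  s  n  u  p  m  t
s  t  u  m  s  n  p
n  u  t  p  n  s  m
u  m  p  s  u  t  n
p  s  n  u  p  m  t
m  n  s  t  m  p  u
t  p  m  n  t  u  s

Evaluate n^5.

u

n^1 = n
n^2 = n * n = t
n^3 = t * n = m
n^4 = m * n = s
n^5 = s * n = u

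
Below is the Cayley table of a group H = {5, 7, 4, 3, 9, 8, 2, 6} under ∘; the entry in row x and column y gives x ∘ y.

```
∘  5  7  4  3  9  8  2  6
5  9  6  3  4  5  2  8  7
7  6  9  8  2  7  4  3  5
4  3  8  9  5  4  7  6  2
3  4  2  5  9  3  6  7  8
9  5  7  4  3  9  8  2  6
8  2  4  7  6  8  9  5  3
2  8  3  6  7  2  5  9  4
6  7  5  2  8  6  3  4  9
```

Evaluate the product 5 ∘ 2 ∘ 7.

4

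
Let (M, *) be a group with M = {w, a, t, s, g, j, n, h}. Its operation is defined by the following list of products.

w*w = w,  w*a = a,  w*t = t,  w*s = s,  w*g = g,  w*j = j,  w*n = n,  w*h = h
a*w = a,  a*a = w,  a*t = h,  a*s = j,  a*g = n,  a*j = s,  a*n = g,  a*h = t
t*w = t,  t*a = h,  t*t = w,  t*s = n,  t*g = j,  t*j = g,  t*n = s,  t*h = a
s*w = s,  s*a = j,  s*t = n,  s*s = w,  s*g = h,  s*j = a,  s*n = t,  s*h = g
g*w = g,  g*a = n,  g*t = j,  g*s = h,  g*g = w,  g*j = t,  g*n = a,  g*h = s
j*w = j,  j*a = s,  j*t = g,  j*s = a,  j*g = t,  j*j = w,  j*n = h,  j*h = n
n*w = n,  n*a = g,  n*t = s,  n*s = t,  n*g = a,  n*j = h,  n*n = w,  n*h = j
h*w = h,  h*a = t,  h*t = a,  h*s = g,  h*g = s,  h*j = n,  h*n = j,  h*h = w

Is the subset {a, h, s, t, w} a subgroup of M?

No

t * s = n, which is not in {a, h, s, t, w}.
The subset is not closed under *, so it is not a subgroup.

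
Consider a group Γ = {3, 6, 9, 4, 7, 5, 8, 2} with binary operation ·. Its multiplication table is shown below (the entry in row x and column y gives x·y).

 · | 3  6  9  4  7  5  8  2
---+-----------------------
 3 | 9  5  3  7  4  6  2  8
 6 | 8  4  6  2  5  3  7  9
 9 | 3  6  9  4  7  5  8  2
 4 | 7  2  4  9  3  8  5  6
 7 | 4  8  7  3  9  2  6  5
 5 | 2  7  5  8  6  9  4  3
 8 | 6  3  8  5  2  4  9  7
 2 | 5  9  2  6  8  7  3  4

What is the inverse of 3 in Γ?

3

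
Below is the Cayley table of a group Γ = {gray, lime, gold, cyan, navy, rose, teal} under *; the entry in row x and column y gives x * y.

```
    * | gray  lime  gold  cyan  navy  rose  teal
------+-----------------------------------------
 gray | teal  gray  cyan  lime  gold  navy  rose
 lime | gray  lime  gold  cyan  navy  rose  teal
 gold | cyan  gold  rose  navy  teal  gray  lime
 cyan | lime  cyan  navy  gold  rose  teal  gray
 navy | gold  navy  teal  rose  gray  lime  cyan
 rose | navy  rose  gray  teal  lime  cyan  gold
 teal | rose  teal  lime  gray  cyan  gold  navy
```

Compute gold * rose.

gray

Read row gold, column rose: gold * rose = gray.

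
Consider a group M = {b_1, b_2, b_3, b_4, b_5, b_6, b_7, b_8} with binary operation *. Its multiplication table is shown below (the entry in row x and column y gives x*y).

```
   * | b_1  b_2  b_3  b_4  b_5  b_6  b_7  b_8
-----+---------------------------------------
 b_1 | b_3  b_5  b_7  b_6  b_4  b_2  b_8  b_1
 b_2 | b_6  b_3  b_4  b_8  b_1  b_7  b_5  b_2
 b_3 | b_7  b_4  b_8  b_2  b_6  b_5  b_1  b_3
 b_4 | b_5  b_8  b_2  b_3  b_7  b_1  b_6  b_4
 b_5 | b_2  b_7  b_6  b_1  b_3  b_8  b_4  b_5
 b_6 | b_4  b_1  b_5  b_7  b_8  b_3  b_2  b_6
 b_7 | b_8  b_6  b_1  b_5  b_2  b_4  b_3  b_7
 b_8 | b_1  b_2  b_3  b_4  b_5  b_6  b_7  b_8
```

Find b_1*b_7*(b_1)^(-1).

b_7

The identity is b_8. In row b_1, the entry b_8 sits in column b_7, so b_1^(-1) = b_7.
b_1*b_7 = b_8
b_8*b_7 = b_7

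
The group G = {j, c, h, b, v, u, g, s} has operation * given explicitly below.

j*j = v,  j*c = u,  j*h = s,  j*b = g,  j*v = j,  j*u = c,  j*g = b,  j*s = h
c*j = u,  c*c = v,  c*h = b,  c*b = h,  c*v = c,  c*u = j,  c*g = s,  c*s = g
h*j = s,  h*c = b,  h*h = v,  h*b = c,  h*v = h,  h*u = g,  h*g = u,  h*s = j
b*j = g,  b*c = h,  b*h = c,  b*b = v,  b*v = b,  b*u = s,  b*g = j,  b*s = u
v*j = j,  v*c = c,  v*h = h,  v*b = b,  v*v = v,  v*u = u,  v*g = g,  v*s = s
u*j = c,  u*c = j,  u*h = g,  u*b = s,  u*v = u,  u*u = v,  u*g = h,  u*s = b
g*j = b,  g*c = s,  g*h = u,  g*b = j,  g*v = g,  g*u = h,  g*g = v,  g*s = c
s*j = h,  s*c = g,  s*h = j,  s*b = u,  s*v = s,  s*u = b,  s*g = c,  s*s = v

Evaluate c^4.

v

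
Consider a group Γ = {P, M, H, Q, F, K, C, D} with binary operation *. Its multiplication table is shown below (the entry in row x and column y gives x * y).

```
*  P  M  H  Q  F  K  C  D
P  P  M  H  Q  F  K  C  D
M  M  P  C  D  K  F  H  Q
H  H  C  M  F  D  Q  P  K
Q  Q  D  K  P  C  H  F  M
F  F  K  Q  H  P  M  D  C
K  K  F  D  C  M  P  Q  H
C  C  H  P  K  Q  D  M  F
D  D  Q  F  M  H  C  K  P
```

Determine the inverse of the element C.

H

First locate the identity: row P matches the header, so P is the identity.
Scan row C for P: C * H = P. Hence C^(-1) = H.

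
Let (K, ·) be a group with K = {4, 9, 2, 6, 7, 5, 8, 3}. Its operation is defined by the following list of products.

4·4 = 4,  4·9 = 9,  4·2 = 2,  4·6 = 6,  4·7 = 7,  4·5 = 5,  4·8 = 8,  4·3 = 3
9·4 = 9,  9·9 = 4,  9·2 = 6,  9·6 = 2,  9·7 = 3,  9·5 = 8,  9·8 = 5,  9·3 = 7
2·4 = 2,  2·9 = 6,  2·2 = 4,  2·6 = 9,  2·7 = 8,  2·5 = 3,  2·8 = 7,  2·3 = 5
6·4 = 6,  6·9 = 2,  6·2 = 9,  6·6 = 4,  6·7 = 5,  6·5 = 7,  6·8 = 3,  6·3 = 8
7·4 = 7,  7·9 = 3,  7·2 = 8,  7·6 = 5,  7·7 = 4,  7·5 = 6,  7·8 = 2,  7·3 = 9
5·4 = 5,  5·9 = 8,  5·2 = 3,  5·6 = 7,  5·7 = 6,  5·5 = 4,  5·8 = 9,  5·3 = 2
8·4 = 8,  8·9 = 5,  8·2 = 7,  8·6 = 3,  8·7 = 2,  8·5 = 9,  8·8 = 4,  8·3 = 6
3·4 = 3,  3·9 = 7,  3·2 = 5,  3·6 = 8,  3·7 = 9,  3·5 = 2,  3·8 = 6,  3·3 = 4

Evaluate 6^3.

6

6^1 = 6
6^2 = 6·6 = 4
6^3 = 4·6 = 6
(Structurally, K here is isomorphic to the elementary abelian group (Z_2)^3.)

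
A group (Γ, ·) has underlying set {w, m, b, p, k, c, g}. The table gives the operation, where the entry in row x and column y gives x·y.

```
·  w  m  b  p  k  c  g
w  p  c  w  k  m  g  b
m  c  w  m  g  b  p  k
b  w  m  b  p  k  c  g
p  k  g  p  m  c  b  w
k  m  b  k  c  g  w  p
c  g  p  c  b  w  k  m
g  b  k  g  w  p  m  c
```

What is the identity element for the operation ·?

b

The identity e satisfies e·x = x for all x, so its row in the table reproduces the column headers.
Row b reads: w, m, b, p, k, c, g — exactly the header order. So b is the identity.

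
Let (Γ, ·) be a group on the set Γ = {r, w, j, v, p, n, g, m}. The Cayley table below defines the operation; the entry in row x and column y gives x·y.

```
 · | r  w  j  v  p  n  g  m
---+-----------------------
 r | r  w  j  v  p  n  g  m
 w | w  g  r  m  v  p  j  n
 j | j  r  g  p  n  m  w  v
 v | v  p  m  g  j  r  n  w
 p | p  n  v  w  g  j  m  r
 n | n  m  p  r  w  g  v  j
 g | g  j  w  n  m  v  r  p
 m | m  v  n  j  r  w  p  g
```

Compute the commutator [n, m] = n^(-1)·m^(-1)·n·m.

Identity is r; from the table n^(-1) = v and m^(-1) = p.
v·p = j
j·n = m
m·m = g

g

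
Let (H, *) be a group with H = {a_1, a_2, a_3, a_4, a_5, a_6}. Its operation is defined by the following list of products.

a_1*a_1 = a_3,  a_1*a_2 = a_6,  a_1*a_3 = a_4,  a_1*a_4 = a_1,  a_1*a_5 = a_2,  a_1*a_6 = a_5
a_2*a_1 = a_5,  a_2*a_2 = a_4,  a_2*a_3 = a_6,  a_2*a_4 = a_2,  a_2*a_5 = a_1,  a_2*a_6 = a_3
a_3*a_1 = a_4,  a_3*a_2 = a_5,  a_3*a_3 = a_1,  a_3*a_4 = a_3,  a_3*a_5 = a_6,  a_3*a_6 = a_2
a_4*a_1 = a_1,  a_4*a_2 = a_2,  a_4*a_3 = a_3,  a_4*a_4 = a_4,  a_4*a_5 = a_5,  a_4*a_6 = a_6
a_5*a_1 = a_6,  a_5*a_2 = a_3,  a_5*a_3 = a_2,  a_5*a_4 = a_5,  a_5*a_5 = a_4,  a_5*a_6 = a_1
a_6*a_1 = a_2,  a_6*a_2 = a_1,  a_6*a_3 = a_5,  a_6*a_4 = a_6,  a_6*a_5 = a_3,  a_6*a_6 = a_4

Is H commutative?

a_1 * a_5 = a_2 but a_5 * a_1 = a_6.
Since a_1 and a_5 do not commute, H is not abelian.

No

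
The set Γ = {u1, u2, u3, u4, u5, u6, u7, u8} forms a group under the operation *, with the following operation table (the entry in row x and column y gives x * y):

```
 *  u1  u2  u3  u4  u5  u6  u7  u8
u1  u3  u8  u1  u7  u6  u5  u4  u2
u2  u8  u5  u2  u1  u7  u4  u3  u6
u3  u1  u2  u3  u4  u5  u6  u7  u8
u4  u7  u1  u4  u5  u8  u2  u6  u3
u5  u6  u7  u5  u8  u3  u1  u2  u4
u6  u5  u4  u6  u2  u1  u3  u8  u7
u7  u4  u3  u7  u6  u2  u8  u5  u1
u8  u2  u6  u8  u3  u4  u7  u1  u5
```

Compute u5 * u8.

Read row u5, column u8: u5 * u8 = u4.

u4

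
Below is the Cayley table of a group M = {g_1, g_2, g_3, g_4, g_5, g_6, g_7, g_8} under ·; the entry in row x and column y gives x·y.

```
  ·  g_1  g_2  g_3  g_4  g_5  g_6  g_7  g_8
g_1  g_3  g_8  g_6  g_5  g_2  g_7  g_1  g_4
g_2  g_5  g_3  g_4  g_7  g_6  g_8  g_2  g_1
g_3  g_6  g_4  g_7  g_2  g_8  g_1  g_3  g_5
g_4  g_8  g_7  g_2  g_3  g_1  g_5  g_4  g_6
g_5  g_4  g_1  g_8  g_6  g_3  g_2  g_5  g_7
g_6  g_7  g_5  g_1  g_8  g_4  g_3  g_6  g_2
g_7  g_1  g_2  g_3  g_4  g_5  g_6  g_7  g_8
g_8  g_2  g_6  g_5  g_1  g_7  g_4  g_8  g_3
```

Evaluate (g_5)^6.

g_3

g_5^1 = g_5
g_5^2 = g_5·g_5 = g_3
g_5^3 = g_3·g_5 = g_8
g_5^4 = g_8·g_5 = g_7
g_5^5 = g_7·g_5 = g_5
g_5^6 = g_5·g_5 = g_3
(Structurally, M here is isomorphic to the quaternion group Q_8.)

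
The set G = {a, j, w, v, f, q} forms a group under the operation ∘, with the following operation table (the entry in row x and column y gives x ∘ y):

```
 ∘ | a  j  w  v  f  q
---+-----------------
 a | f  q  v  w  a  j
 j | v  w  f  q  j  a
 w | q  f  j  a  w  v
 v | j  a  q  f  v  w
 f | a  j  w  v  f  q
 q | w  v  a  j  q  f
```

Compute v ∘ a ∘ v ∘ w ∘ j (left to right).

v ∘ a = j
j ∘ v = q
q ∘ w = a
a ∘ j = q

q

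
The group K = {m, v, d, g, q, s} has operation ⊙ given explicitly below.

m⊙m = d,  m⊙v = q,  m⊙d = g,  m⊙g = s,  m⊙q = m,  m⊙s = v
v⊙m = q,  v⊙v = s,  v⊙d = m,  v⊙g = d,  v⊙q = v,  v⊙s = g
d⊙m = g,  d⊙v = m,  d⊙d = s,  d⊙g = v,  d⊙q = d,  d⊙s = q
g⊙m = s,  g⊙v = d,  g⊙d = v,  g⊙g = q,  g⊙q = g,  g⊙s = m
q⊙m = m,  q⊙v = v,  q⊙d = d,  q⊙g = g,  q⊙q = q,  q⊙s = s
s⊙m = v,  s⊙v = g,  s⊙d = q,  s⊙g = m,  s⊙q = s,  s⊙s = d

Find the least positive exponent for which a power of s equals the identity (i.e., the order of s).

3

The identity element is q (its row matches the header).
s^1 = s
s^2 = s ⊙ s = d
s^3 = d ⊙ s = q
The first power of s equal to the identity is s^3, so ord(s) = 3.
(Structurally, K here is isomorphic to the cyclic group Z_6.)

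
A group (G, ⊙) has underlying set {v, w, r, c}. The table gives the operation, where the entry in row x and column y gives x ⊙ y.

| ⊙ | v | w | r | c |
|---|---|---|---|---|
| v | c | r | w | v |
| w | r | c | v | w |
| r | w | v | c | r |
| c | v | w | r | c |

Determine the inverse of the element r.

First locate the identity: row c matches the header, so c is the identity.
Scan row r for c: r ⊙ r = c. Hence r^(-1) = r.

r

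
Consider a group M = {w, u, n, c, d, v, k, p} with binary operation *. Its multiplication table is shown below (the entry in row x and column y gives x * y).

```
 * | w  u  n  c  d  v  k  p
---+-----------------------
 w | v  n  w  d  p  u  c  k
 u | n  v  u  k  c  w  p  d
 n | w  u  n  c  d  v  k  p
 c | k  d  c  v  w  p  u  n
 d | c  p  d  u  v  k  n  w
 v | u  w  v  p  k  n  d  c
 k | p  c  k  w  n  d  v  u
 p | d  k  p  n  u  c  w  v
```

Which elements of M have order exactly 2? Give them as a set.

{v}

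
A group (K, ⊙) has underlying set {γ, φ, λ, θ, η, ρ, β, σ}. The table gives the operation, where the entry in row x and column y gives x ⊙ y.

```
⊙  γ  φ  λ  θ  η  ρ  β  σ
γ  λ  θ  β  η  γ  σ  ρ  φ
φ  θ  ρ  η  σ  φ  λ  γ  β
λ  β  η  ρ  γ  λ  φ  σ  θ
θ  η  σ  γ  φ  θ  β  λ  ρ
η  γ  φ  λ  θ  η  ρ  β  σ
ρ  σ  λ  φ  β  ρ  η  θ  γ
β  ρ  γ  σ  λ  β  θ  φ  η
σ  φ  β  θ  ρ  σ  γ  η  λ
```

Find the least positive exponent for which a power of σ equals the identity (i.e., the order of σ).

The identity element is η (its row matches the header).
σ^1 = σ
σ^2 = σ ⊙ σ = λ
σ^3 = λ ⊙ σ = θ
σ^4 = θ ⊙ σ = ρ
σ^5 = ρ ⊙ σ = γ
σ^6 = γ ⊙ σ = φ
σ^7 = φ ⊙ σ = β
σ^8 = β ⊙ σ = η
The first power of σ equal to the identity is σ^8, so ord(σ) = 8.

8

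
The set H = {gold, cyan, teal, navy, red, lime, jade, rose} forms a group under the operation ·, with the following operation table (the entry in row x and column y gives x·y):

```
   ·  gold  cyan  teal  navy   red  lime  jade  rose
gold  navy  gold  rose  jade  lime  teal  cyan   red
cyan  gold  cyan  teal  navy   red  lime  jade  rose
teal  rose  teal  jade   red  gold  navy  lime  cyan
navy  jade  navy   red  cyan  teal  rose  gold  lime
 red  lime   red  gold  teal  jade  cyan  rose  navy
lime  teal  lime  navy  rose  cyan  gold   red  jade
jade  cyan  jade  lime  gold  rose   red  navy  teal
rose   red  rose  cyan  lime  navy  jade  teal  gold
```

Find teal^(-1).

rose

First locate the identity: row cyan matches the header, so cyan is the identity.
Scan row teal for cyan: teal·rose = cyan. Hence teal^(-1) = rose.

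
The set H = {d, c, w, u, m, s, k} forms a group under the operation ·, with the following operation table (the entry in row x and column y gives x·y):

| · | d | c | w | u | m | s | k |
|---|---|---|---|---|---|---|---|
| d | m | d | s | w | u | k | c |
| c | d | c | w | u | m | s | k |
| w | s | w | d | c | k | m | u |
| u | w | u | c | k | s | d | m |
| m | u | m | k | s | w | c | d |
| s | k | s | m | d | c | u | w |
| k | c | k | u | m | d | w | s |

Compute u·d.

Read row u, column d: u·d = w.

w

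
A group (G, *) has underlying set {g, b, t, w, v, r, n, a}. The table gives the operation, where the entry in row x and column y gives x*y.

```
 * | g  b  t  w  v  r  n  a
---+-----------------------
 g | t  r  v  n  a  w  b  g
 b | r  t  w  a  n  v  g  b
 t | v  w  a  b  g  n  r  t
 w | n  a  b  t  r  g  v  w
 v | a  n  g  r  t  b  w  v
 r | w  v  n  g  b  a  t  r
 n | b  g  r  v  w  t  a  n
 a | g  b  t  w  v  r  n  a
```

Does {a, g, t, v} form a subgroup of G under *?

Yes

{a, g, t, v} contains the identity a.
Checking products: every product of two elements of {a, g, t, v} (read from the table) lies in {a, g, t, v}, so the set is closed.
In a finite group, a nonempty closed subset is a subgroup. So {a, g, t, v} ≤ G.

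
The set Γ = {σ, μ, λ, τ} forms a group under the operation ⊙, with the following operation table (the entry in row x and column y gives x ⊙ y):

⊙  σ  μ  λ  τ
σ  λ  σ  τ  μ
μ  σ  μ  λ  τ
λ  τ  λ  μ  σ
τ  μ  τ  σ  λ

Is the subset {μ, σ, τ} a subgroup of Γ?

No

σ ⊙ σ = λ, which is not in {μ, σ, τ}.
The subset is not closed under ⊙, so it is not a subgroup.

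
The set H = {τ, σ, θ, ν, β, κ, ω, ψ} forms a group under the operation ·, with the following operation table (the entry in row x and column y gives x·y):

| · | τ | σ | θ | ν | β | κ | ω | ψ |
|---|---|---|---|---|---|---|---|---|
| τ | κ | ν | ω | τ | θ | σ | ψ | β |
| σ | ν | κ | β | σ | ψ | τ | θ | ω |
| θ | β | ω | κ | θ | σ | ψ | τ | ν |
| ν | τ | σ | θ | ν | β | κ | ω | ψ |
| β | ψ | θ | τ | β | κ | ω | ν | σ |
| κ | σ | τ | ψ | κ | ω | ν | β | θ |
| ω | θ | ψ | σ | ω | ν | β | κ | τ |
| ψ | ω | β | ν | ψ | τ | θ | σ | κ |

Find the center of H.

An element z is central iff its row equals its column in the table.
For ω: ω·ψ = τ ≠ σ = ψ·ω, so ω ∉ Z.
Checking each element this way leaves Z(H) = {κ, ν}.
(Structurally, H here is isomorphic to the quaternion group Q_8.)

{κ, ν}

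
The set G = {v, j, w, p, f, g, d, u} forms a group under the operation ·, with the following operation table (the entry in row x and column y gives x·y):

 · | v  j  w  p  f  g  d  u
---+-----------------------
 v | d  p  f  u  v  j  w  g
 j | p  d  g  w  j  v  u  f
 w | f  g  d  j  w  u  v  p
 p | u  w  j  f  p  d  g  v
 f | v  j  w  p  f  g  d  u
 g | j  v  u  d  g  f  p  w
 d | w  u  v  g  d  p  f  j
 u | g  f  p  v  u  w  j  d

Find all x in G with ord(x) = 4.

Identity is f. Compute the order of each non-identity element by repeated multiplication:
  v: v → d → w → f  (order 4)
  j: j → d → u → f  (order 4)
  w: w → d → v → f  (order 4)
  p: p → f  (order 2)
  g: g → f  (order 2)
  d: d → f  (order 2)
  u: u → d → j → f  (order 4)
Elements of order 4: {j, u, v, w}.

{j, u, v, w}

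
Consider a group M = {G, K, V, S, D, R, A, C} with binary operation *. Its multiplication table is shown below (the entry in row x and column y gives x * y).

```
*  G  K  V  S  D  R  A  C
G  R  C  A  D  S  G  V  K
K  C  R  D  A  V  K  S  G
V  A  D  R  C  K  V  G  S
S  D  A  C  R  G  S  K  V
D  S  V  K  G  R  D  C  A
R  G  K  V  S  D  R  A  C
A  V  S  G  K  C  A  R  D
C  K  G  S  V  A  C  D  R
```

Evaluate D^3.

D^1 = D
D^2 = D * D = R
D^3 = R * D = D

D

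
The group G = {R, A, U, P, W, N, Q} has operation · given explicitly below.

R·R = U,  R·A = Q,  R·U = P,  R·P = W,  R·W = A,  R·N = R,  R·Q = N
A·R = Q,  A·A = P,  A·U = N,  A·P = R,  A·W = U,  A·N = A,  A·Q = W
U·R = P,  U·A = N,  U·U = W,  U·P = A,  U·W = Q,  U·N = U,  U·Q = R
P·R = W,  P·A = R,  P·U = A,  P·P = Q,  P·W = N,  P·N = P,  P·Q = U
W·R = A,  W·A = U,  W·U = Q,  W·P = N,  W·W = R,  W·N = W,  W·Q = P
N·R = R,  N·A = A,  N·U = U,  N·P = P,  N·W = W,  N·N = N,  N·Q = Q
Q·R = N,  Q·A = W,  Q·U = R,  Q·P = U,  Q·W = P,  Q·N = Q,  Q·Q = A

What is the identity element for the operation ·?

N

The identity e satisfies e·x = x for all x, so its row in the table reproduces the column headers.
Row N reads: R, A, U, P, W, N, Q — exactly the header order. So N is the identity.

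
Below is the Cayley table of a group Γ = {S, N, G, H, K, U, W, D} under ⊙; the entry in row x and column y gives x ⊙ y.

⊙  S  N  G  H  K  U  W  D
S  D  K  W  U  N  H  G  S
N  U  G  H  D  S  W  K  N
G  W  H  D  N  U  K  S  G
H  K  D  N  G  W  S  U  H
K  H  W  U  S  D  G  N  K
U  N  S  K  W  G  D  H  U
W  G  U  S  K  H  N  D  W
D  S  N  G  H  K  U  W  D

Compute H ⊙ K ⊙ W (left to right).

H ⊙ K = W
W ⊙ W = D
(Structurally, Γ here is isomorphic to the dihedral group D_4.)

D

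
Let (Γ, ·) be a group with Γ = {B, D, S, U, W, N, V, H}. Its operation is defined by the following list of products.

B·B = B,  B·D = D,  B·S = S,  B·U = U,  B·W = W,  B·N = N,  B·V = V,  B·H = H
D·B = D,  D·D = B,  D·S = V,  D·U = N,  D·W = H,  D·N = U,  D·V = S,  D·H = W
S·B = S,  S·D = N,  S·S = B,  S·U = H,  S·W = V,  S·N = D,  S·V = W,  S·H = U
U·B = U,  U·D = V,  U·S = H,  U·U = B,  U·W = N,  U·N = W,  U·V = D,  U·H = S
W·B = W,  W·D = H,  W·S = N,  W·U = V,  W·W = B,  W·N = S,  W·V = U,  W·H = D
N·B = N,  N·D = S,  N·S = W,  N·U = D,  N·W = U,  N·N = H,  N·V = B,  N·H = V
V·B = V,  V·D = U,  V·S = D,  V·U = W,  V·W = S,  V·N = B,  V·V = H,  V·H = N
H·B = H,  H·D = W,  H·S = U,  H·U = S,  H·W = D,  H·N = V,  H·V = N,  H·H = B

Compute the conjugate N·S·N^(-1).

U

The identity is B. In row N, the entry B sits in column V, so N^(-1) = V.
N·S = W
W·V = U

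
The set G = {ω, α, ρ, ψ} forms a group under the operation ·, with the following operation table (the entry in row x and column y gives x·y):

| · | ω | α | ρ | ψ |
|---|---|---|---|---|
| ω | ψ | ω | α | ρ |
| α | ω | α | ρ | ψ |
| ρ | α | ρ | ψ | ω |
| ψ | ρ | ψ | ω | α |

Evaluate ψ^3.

ψ^1 = ψ
ψ^2 = ψ·ψ = α
ψ^3 = α·ψ = ψ

ψ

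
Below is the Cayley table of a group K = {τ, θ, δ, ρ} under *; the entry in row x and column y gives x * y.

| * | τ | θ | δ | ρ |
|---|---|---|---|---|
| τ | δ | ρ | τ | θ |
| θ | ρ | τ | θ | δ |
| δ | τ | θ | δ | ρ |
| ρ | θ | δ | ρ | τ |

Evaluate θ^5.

θ^1 = θ
θ^2 = θ * θ = τ
θ^3 = τ * θ = ρ
θ^4 = ρ * θ = δ
θ^5 = δ * θ = θ

θ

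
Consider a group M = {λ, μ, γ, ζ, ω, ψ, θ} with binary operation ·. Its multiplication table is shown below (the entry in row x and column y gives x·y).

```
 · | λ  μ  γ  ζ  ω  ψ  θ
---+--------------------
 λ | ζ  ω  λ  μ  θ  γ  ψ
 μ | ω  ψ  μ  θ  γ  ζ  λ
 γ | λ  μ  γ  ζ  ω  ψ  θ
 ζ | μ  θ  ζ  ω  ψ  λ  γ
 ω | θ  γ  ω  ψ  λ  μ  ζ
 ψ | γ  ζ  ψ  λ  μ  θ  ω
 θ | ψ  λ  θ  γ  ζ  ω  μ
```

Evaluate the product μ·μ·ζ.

λ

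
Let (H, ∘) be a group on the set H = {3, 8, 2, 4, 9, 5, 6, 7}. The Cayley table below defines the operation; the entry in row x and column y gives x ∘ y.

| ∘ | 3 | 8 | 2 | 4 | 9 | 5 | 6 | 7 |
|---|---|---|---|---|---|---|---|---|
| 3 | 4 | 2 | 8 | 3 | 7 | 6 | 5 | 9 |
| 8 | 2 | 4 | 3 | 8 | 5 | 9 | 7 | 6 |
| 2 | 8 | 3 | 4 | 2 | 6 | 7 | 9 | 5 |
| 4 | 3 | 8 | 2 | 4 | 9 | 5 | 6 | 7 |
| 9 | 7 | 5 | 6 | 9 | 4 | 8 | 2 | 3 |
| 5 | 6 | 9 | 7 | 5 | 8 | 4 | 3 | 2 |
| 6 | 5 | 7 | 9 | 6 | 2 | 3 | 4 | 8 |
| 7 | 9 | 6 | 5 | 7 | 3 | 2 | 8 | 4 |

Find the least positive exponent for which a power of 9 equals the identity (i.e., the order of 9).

2

The identity element is 4 (its row matches the header).
9^1 = 9
9^2 = 9 ∘ 9 = 4
The first power of 9 equal to the identity is 9^2, so ord(9) = 2.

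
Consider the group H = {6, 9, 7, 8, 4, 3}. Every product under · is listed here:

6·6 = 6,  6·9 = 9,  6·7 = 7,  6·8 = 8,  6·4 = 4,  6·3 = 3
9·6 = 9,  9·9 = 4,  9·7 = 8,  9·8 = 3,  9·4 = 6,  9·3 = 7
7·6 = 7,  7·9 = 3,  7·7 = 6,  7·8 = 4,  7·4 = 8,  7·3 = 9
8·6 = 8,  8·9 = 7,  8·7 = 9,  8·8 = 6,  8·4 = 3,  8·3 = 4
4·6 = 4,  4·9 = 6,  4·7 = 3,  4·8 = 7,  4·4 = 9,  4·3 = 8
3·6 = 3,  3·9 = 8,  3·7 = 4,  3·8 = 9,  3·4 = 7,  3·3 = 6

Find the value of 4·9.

6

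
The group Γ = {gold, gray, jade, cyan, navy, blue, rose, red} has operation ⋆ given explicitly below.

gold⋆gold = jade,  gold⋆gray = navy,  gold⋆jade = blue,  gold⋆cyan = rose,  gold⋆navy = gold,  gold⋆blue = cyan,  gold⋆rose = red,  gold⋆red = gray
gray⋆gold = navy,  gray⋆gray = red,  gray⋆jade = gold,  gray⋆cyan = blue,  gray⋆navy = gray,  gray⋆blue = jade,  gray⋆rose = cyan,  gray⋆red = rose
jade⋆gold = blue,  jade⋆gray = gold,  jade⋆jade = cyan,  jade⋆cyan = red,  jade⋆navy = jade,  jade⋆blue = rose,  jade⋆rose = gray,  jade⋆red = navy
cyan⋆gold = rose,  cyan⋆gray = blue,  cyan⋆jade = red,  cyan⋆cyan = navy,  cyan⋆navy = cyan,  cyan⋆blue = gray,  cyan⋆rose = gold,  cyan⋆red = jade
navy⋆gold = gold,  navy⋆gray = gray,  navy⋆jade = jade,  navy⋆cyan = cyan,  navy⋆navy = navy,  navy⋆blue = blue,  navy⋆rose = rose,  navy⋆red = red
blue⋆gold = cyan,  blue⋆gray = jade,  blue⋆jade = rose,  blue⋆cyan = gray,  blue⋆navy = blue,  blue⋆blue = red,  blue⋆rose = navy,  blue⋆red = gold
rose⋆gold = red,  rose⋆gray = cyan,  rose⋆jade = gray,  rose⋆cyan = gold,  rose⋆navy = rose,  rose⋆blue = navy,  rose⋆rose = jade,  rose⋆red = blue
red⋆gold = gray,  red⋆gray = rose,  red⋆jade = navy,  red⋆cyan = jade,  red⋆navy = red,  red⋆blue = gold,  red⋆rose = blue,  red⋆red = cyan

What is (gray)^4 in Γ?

cyan

gray^1 = gray
gray^2 = gray ⋆ gray = red
gray^3 = red ⋆ gray = rose
gray^4 = rose ⋆ gray = cyan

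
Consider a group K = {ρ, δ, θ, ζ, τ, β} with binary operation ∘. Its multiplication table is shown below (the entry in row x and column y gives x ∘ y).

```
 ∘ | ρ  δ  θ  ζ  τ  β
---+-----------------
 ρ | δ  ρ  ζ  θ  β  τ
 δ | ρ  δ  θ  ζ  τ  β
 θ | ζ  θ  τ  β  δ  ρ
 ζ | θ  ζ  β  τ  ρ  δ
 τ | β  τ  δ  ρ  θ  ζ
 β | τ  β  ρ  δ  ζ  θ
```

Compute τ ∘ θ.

δ

Read row τ, column θ: τ ∘ θ = δ.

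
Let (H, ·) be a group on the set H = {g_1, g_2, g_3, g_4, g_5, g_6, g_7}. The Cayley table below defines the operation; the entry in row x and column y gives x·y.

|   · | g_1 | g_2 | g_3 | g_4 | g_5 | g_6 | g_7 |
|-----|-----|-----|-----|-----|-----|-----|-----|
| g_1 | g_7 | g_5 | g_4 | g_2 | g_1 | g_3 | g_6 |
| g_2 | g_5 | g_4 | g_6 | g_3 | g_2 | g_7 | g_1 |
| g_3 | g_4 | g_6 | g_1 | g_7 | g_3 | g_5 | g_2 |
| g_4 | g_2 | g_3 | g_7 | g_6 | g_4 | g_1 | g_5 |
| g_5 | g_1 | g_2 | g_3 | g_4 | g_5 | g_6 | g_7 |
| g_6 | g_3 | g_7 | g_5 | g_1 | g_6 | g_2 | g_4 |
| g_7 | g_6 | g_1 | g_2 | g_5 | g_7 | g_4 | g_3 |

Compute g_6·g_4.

g_1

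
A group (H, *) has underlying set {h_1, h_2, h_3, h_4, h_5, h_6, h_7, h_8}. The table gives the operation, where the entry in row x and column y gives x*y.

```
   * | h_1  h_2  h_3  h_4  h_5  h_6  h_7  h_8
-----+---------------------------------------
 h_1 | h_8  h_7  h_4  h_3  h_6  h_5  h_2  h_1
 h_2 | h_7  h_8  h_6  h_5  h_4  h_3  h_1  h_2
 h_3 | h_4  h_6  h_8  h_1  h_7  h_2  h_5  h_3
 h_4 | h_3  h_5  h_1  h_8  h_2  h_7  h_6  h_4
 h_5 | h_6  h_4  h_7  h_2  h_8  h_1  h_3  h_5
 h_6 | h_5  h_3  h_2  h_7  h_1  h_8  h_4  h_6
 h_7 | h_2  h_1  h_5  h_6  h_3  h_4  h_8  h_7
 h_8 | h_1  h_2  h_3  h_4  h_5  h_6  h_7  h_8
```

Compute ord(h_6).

2

The identity element is h_8 (its row matches the header).
h_6^1 = h_6
h_6^2 = h_6*h_6 = h_8
The first power of h_6 equal to the identity is h_6^2, so ord(h_6) = 2.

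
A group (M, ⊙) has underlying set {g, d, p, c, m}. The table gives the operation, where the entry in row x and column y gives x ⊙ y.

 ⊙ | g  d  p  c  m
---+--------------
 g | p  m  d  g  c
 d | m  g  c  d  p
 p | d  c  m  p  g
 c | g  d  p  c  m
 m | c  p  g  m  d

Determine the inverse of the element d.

First locate the identity: row c matches the header, so c is the identity.
Scan row d for c: d ⊙ p = c. Hence d^(-1) = p.

p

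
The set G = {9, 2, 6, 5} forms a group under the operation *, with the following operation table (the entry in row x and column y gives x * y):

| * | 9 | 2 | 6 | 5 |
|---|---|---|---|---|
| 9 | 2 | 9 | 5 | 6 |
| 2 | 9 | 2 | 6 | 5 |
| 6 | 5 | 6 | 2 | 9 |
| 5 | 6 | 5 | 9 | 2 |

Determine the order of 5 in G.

The identity element is 2 (its row matches the header).
5^1 = 5
5^2 = 5 * 5 = 2
The first power of 5 equal to the identity is 5^2, so ord(5) = 2.
(Structurally, G here is isomorphic to the Klein four-group V_4.)

2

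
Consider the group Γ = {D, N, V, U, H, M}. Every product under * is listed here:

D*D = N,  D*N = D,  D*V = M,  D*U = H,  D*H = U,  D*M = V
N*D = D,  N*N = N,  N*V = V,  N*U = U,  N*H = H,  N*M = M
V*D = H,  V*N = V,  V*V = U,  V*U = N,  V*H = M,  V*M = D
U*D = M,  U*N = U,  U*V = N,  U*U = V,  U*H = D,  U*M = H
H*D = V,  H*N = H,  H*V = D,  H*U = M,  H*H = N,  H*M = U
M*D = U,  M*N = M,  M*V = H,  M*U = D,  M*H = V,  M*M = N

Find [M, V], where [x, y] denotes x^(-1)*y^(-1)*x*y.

U

Identity is N; from the table M^(-1) = M and V^(-1) = U.
M*U = D
D*M = V
V*V = U
(Structurally, Γ here is isomorphic to the symmetric group S_3.)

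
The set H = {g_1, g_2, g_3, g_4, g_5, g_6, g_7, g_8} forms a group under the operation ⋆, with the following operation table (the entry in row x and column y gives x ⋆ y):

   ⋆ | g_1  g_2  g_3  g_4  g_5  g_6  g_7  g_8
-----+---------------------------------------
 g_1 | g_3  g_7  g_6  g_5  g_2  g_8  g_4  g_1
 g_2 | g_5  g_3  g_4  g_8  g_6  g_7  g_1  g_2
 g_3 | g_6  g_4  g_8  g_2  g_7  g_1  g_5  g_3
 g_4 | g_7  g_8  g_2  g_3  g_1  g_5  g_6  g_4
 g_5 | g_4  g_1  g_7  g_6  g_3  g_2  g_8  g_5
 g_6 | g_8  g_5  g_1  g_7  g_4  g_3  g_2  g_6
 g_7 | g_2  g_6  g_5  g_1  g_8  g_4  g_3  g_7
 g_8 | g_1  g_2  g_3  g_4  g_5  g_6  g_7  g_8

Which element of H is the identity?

g_8

The identity e satisfies e ⋆ x = x for all x, so its row in the table reproduces the column headers.
Row g_8 reads: g_1, g_2, g_3, g_4, g_5, g_6, g_7, g_8 — exactly the header order. So g_8 is the identity.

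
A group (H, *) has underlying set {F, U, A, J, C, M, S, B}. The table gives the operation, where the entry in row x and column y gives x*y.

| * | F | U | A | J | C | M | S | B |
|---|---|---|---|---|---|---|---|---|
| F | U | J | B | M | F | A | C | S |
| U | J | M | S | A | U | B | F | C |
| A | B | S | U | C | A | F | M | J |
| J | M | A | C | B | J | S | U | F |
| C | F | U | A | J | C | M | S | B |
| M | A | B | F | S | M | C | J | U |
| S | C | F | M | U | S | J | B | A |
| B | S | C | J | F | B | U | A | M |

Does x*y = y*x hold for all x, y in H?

Yes

Check whether the table is symmetric across its main diagonal.
Every entry (row x, col y) equals the entry (row y, col x), so H is abelian.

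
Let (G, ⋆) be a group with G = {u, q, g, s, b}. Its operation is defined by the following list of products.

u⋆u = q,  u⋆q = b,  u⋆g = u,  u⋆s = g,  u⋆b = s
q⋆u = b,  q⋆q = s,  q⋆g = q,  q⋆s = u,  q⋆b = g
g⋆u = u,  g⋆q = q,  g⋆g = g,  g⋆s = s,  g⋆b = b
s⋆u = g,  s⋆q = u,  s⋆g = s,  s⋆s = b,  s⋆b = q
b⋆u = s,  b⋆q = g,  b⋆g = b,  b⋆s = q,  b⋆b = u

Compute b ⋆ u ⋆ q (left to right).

b ⋆ u = s
s ⋆ q = u

u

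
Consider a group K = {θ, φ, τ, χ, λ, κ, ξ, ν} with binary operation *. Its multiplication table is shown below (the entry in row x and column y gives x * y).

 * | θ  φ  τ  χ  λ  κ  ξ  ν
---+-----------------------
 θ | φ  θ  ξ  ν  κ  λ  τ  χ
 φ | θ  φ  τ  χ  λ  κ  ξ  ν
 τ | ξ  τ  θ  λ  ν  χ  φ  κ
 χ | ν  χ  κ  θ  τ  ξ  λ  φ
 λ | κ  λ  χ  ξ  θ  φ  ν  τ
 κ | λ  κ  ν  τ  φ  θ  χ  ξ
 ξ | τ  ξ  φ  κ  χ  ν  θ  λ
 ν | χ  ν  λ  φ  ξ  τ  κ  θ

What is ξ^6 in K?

θ

ξ^1 = ξ
ξ^2 = ξ * ξ = θ
ξ^3 = θ * ξ = τ
ξ^4 = τ * ξ = φ
ξ^5 = φ * ξ = ξ
ξ^6 = ξ * ξ = θ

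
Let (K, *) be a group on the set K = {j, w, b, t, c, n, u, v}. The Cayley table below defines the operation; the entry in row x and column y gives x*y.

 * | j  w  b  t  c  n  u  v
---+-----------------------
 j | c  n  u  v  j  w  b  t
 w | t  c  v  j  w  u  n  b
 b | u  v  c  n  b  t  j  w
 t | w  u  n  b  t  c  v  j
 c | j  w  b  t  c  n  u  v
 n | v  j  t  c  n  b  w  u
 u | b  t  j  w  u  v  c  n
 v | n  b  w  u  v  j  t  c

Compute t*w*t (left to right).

t*w = u
u*t = w

w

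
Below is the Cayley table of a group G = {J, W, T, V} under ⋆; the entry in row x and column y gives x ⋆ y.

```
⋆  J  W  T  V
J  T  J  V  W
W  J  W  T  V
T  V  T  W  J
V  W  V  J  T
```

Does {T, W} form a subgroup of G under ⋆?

{T, W} contains the identity W.
Checking products: every product of two elements of {T, W} (read from the table) lies in {T, W}, so the set is closed.
In a finite group, a nonempty closed subset is a subgroup. So {T, W} ≤ G.

Yes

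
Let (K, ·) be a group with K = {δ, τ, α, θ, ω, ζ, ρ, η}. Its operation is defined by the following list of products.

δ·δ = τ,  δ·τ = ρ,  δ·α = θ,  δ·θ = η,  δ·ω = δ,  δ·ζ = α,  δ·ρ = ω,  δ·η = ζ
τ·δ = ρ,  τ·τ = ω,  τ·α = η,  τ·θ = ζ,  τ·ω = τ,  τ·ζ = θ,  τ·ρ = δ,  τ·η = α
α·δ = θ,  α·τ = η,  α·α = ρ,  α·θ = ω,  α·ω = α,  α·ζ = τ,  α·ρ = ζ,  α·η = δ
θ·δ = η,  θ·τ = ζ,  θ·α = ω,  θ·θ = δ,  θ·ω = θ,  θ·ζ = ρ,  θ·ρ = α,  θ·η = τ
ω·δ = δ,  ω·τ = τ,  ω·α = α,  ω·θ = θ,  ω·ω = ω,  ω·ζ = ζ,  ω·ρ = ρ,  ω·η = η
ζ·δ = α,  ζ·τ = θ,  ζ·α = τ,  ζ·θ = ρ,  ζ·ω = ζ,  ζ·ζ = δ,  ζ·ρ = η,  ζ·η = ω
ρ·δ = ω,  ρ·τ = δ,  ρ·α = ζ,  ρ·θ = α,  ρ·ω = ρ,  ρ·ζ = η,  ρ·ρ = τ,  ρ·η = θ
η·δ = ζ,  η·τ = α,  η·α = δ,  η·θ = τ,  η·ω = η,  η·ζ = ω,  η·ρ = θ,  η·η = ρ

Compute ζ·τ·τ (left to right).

ζ

ζ·τ = θ
θ·τ = ζ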